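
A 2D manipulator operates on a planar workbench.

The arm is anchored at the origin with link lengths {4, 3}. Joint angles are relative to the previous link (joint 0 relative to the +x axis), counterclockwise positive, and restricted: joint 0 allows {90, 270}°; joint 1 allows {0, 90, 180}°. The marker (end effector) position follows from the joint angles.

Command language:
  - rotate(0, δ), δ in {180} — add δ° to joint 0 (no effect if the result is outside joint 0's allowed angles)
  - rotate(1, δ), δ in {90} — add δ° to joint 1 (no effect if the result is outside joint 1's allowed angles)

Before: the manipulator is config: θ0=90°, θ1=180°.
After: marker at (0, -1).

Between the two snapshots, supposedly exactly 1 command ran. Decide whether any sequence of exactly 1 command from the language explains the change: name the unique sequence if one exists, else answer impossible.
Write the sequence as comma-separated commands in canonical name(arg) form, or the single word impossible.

rotate(0, 180)

initial: config: θ0=90°, θ1=180°
[1] after rotate(0, 180): config: θ0=270°, θ1=180°
all 2 alternatives checked — unique.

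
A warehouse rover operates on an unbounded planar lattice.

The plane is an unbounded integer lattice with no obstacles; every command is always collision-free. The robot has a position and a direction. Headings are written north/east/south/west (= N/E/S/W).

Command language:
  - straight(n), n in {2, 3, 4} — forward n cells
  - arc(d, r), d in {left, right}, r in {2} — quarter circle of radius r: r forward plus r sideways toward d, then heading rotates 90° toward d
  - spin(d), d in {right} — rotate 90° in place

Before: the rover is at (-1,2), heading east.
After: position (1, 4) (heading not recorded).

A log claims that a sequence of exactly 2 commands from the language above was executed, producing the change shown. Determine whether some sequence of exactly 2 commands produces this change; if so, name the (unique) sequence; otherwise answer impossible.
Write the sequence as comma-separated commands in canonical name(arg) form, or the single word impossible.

arc(left, 2), spin(right)

key: running spin(right) before arc(left, 2) would end elsewhere — order is forced
from: at (-1,2), heading east
t=1 arc(left, 2) ⇒ at (1,4), heading north
t=2 spin(right) ⇒ at (1,4), heading east
uniquely the one of 36 2-step routes that fits.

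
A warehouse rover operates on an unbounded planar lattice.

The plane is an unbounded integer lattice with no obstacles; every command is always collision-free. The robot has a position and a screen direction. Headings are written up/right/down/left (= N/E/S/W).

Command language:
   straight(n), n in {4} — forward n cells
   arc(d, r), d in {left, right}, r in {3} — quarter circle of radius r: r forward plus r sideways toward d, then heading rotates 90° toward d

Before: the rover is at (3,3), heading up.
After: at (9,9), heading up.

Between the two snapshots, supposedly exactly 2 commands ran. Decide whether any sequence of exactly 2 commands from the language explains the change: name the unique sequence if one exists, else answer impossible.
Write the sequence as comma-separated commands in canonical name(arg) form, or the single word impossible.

arc(right, 3), arc(left, 3)

key: running arc(left, 3) before arc(right, 3) would end elsewhere — order is forced
begin: at (3,3), heading up
t=1 arc(right, 3) ⇒ at (6,6), heading right
t=2 arc(left, 3) ⇒ at (9,9), heading up
all 9 alternatives checked — unique.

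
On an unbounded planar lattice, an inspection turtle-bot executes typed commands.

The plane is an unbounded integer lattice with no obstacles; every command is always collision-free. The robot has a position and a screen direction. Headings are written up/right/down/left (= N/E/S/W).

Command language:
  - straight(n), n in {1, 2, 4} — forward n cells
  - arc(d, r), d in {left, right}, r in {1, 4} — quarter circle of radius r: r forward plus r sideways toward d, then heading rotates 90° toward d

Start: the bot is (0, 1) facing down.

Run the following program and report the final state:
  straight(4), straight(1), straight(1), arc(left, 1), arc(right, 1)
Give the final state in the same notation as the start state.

(2, -7) facing down

start: (0, 1) facing down
t=1 straight(4) ⇒ (0, -3) facing down
t=2 straight(1) ⇒ (0, -4) facing down
t=3 straight(1) ⇒ (0, -5) facing down
t=4 arc(left, 1) ⇒ (1, -6) facing right
t=5 arc(right, 1) ⇒ (2, -7) facing down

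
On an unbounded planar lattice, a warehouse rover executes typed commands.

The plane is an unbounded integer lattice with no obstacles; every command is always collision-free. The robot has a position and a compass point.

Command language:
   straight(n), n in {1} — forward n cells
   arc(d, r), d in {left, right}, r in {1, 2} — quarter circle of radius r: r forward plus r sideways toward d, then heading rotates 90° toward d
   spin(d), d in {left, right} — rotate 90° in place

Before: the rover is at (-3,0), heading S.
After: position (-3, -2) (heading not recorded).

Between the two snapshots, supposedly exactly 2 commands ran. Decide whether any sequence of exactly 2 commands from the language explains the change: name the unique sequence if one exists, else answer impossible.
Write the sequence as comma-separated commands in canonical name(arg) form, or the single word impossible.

begin: at (-3,0), heading S
step 1 (straight(1)): at (-3,-1), heading S
step 2 (straight(1)): at (-3,-2), heading S
all 49 alternatives checked — unique.

straight(1), straight(1)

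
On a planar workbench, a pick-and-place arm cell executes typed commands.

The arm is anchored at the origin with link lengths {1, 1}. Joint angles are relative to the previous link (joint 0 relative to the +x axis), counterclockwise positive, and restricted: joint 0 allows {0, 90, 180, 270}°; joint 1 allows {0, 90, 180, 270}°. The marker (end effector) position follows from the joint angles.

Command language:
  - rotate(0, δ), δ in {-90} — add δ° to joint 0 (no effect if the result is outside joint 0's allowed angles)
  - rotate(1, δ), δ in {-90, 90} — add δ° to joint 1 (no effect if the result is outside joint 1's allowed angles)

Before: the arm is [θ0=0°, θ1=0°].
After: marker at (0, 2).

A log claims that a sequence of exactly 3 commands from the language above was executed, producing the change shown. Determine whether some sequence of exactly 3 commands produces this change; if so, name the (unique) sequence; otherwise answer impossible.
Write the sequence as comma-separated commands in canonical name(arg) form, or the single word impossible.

start: [θ0=0°, θ1=0°]
1. rotate(0, -90) → [θ0=270°, θ1=0°]
2. rotate(0, -90) → [θ0=180°, θ1=0°]
3. rotate(0, -90) → [θ0=90°, θ1=0°]
all 27 alternatives checked — unique.

rotate(0, -90), rotate(0, -90), rotate(0, -90)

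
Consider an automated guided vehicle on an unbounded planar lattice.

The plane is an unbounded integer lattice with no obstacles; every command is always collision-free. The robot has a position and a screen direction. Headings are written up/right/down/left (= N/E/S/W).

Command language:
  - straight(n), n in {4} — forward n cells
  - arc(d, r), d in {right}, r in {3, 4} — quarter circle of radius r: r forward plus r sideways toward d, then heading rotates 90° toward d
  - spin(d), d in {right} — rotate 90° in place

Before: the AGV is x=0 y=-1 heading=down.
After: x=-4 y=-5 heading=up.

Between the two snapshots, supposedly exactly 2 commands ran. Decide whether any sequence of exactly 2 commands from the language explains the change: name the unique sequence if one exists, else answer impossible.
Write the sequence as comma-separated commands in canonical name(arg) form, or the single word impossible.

key: running spin(right) before arc(right, 4) would end elsewhere — order is forced
begin: x=0 y=-1 heading=down
1. arc(right, 4) → x=-4 y=-5 heading=left
2. spin(right) → x=-4 y=-5 heading=up
all 16 alternatives checked — unique.

arc(right, 4), spin(right)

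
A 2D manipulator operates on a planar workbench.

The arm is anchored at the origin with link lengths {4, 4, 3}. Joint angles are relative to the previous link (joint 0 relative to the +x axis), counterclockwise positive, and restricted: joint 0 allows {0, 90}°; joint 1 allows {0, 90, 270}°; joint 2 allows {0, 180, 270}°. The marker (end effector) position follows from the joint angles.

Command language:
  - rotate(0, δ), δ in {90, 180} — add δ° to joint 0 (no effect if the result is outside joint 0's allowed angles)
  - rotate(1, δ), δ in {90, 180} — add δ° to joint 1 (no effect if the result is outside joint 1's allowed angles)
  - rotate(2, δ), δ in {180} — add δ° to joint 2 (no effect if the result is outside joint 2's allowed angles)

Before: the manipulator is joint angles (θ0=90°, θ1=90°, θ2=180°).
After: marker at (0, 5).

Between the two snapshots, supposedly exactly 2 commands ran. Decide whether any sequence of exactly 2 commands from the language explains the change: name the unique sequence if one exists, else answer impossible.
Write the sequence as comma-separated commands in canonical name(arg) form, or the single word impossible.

rotate(1, 180), rotate(1, 90)

key: running rotate(1, 90) before rotate(1, 180) would end elsewhere — order is forced
t0: joint angles (θ0=90°, θ1=90°, θ2=180°)
1. rotate(1, 180) → joint angles (θ0=90°, θ1=270°, θ2=180°)
2. rotate(1, 90) → joint angles (θ0=90°, θ1=0°, θ2=180°)
no rival 2-sequence matches.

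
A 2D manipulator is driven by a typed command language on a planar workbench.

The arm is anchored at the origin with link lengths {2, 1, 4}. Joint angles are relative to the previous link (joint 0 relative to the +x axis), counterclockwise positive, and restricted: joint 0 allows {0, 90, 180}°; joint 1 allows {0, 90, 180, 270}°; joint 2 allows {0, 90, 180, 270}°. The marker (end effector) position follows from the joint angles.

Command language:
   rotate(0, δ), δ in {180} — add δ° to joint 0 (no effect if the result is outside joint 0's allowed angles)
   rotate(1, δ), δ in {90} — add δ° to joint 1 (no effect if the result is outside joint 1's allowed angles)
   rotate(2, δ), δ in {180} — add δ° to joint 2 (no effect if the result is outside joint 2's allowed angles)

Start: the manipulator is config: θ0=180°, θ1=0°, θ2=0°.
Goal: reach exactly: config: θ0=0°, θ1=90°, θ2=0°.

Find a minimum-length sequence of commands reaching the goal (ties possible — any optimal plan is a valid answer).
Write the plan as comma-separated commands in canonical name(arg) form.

rotate(0, 180), rotate(1, 90)

t0: config: θ0=180°, θ1=0°, θ2=0°
1. rotate(0, 180) → config: θ0=0°, θ1=0°, θ2=0°
2. rotate(1, 90) → config: θ0=0°, θ1=90°, θ2=0°
no 1-step plan works, so 2 is optimal.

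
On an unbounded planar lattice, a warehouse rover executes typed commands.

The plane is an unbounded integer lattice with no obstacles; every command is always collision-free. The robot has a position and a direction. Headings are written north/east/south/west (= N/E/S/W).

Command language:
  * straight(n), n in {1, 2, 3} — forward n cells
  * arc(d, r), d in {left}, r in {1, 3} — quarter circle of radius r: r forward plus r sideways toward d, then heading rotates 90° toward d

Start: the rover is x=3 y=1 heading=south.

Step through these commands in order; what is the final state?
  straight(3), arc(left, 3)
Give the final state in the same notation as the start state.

x=6 y=-5 heading=east

t0: x=3 y=1 heading=south
1. straight(3) → x=3 y=-2 heading=south
2. arc(left, 3) → x=6 y=-5 heading=east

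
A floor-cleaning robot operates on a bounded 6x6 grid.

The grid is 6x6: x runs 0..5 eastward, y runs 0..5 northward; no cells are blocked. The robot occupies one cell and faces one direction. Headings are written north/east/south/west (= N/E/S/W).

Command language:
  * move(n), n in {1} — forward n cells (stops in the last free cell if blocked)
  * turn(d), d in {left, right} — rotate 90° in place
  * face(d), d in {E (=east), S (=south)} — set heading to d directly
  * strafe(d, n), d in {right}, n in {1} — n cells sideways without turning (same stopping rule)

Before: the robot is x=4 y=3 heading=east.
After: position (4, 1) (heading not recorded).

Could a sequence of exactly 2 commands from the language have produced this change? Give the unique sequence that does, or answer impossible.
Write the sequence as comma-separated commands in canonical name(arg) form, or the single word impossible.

strafe(right, 1), strafe(right, 1)

start: x=4 y=3 heading=east
[1] after strafe(right, 1): x=4 y=2 heading=east
[2] after strafe(right, 1): x=4 y=1 heading=east
no rival 2-sequence matches.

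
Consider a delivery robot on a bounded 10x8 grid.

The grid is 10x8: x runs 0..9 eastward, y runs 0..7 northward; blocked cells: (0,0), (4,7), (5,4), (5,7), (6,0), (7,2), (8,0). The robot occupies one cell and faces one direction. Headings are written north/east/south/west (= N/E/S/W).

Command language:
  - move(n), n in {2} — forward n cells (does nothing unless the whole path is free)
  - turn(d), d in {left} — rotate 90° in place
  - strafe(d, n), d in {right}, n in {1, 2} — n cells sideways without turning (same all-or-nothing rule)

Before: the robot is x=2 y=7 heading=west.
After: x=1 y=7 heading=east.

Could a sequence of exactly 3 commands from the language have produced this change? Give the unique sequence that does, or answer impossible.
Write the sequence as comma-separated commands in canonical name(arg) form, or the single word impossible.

turn(left), strafe(right, 1), turn(left)

key: position moved to (1,7) AND the heading swung to E — translation plus rotation needed
t0: x=2 y=7 heading=west
[1] after turn(left): x=2 y=7 heading=south
[2] after strafe(right, 1): x=1 y=7 heading=south
[3] after turn(left): x=1 y=7 heading=east
all 64 alternatives checked — unique.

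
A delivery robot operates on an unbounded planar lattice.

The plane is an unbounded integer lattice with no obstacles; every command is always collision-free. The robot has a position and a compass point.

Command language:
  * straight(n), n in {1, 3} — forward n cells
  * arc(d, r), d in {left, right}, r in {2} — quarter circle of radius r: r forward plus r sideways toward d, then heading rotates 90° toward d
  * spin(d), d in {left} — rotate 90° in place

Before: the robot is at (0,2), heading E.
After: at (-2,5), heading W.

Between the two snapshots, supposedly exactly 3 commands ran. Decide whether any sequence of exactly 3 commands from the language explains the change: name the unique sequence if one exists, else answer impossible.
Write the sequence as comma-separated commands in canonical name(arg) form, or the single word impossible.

spin(left), straight(1), arc(left, 2)

key: cell and facing (now W) both changed — the 3 commands mix motion and turning
t0: at (0,2), heading E
t=1 spin(left) ⇒ at (0,2), heading N
t=2 straight(1) ⇒ at (0,3), heading N
t=3 arc(left, 2) ⇒ at (-2,5), heading W
all 125 alternatives checked — unique.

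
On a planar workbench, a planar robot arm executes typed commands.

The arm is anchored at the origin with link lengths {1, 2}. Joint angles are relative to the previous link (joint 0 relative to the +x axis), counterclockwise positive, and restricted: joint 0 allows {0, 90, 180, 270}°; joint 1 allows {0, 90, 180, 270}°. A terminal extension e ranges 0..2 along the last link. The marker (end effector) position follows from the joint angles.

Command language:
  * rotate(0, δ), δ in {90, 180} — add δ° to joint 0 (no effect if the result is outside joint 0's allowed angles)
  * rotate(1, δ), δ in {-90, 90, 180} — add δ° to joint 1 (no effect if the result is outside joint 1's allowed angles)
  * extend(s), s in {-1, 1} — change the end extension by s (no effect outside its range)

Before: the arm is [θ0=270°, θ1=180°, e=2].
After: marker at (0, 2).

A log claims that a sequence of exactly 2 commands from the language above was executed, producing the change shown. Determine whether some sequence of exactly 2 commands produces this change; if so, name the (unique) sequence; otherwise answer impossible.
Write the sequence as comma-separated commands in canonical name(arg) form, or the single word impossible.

key: order matters: swapping extend(1) and extend(-1) lands elsewhere
start: [θ0=270°, θ1=180°, e=2]
1. extend(1) → [θ0=270°, θ1=180°, e=2]
2. extend(-1) → [θ0=270°, θ1=180°, e=1]
all 49 alternatives checked — unique.

extend(1), extend(-1)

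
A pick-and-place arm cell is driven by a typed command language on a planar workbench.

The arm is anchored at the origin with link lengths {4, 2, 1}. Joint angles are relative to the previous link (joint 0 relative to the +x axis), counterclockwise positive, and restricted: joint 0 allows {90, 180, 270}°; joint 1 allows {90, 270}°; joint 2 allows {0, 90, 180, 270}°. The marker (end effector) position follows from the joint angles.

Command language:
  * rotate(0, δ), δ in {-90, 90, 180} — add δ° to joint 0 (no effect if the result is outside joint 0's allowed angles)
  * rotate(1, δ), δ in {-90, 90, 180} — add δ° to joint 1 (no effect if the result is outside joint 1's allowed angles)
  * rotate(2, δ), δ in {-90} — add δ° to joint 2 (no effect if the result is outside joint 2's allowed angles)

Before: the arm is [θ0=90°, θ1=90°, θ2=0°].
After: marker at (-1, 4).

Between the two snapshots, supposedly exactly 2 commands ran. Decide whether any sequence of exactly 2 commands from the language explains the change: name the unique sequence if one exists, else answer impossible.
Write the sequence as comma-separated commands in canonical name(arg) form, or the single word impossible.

start: [θ0=90°, θ1=90°, θ2=0°]
[1] after rotate(2, -90): [θ0=90°, θ1=90°, θ2=270°]
[2] after rotate(2, -90): [θ0=90°, θ1=90°, θ2=180°]
no other 2-command option fits: unique.

rotate(2, -90), rotate(2, -90)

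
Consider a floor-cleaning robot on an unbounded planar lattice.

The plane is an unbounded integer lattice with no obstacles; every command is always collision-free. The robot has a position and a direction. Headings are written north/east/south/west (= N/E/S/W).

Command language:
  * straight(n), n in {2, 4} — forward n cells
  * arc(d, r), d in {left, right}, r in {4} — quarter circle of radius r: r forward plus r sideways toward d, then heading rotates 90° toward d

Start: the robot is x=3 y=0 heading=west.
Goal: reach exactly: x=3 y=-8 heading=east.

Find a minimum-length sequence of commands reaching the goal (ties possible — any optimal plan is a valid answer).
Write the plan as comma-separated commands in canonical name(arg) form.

begin: x=3 y=0 heading=west
1. arc(left, 4) → x=-1 y=-4 heading=south
2. arc(left, 4) → x=3 y=-8 heading=east
no 1-step plan works, so 2 is optimal.

arc(left, 4), arc(left, 4)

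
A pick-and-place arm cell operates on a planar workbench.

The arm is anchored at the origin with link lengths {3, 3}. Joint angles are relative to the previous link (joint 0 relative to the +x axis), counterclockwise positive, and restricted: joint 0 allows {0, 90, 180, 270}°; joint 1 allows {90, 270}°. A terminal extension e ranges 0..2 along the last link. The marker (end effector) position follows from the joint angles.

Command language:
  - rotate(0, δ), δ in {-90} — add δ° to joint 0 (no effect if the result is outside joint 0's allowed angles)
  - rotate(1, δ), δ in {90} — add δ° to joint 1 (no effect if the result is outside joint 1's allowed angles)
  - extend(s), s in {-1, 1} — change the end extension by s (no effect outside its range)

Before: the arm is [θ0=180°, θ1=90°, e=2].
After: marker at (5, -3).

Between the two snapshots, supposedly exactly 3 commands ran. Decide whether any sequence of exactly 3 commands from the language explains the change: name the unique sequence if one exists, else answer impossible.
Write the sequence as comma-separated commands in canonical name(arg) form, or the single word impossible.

rotate(0, -90), rotate(0, -90), rotate(0, -90)

from: [θ0=180°, θ1=90°, e=2]
t=1 rotate(0, -90) ⇒ [θ0=90°, θ1=90°, e=2]
t=2 rotate(0, -90) ⇒ [θ0=0°, θ1=90°, e=2]
t=3 rotate(0, -90) ⇒ [θ0=270°, θ1=90°, e=2]
uniquely the one of 64 3-step routes that fits.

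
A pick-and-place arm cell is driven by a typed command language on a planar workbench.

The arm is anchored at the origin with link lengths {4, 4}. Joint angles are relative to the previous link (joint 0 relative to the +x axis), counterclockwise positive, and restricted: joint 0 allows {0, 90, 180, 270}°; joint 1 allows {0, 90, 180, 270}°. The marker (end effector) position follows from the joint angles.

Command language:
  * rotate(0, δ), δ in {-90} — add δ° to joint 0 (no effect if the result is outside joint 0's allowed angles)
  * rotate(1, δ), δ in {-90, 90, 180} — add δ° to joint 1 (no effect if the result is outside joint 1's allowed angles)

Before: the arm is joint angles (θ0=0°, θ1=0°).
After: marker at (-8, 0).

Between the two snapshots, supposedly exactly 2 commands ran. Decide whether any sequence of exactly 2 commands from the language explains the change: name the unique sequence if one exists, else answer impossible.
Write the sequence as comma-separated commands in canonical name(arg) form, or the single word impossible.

rotate(0, -90), rotate(0, -90)

initial: joint angles (θ0=0°, θ1=0°)
[1] after rotate(0, -90): joint angles (θ0=270°, θ1=0°)
[2] after rotate(0, -90): joint angles (θ0=180°, θ1=0°)
all 16 alternatives checked — unique.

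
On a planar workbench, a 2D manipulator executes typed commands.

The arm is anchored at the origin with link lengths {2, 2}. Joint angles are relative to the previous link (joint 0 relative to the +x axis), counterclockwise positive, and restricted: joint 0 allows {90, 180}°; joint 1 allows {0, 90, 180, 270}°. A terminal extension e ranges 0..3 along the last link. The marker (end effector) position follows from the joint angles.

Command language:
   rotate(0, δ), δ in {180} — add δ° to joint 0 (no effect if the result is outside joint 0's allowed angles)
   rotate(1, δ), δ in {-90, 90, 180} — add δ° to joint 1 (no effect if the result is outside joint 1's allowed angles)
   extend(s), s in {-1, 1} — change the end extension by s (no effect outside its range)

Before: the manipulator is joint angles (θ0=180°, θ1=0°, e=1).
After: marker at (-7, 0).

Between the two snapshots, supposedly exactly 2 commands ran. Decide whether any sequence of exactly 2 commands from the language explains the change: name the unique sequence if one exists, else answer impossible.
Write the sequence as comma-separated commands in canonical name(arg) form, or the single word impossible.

extend(1), extend(1)

initial: joint angles (θ0=180°, θ1=0°, e=1)
1. extend(1) → joint angles (θ0=180°, θ1=0°, e=2)
2. extend(1) → joint angles (θ0=180°, θ1=0°, e=3)
uniquely the one of 36 2-step routes that fits.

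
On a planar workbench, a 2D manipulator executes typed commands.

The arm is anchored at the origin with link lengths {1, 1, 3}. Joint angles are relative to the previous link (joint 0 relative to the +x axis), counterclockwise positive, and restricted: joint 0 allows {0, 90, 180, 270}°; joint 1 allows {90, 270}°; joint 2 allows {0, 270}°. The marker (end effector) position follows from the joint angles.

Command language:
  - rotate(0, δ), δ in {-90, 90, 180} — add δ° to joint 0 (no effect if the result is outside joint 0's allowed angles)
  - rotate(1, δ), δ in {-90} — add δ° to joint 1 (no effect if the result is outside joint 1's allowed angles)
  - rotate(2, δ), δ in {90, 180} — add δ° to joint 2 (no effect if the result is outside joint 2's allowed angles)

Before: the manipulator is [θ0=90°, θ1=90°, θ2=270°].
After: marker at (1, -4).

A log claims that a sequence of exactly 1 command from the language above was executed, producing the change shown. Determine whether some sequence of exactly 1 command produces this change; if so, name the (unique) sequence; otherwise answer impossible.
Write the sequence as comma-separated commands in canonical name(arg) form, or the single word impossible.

from: [θ0=90°, θ1=90°, θ2=270°]
[1] after rotate(0, 180): [θ0=270°, θ1=90°, θ2=270°]
no rival 1-sequence matches.

rotate(0, 180)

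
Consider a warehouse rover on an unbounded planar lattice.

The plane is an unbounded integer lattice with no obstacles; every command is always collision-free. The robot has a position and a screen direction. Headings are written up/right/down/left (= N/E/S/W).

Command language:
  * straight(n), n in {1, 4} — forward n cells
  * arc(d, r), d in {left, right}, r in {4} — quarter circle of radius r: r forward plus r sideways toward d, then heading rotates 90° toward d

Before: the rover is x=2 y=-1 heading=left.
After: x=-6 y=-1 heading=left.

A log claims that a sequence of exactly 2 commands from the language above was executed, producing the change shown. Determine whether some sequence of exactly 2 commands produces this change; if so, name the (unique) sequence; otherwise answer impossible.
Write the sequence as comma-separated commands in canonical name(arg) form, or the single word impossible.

straight(4), straight(4)

key: still facing W at the end — nothing in the sequence rotates
begin: x=2 y=-1 heading=left
step 1 (straight(4)): x=-2 y=-1 heading=left
step 2 (straight(4)): x=-6 y=-1 heading=left
no rival 2-sequence matches.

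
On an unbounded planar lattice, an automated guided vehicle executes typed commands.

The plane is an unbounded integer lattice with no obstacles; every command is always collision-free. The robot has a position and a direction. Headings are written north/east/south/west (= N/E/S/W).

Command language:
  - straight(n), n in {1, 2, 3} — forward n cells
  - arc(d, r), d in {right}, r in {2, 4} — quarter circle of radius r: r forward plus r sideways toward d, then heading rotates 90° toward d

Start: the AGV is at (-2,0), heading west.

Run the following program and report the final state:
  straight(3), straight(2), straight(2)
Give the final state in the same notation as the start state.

begin: at (-2,0), heading west
t=1 straight(3) ⇒ at (-5,0), heading west
t=2 straight(2) ⇒ at (-7,0), heading west
t=3 straight(2) ⇒ at (-9,0), heading west

at (-9,0), heading west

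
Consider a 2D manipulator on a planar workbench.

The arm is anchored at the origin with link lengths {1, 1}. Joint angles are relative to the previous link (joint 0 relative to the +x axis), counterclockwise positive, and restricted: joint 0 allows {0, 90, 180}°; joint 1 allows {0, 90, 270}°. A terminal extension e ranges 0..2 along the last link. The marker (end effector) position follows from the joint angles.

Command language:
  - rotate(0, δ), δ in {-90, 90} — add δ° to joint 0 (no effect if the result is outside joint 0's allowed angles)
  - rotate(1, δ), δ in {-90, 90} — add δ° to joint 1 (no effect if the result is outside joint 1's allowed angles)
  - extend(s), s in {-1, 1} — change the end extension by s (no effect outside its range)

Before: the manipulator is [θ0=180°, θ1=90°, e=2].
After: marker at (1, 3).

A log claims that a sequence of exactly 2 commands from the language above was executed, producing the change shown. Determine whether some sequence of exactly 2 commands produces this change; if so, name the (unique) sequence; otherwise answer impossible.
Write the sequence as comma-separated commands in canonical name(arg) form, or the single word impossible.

from: [θ0=180°, θ1=90°, e=2]
step 1 (rotate(0, -90)): [θ0=90°, θ1=90°, e=2]
step 2 (rotate(0, -90)): [θ0=0°, θ1=90°, e=2]
no other 2-command option fits: unique.

rotate(0, -90), rotate(0, -90)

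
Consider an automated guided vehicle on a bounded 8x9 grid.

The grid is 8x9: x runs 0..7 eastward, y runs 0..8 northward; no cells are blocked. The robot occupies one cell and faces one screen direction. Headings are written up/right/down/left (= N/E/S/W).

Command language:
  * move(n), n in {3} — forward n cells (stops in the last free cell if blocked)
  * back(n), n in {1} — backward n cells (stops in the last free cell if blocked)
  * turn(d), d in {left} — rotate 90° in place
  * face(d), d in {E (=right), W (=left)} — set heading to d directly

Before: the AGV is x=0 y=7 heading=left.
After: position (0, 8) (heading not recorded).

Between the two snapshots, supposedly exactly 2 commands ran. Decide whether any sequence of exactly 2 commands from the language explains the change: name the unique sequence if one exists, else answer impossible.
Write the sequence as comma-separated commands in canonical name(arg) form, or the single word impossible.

key: running back(1) before turn(left) would end elsewhere — order is forced
from: x=0 y=7 heading=left
t=1 turn(left) ⇒ x=0 y=7 heading=down
t=2 back(1) ⇒ x=0 y=8 heading=down
uniquely the one of 25 2-step routes that fits.

turn(left), back(1)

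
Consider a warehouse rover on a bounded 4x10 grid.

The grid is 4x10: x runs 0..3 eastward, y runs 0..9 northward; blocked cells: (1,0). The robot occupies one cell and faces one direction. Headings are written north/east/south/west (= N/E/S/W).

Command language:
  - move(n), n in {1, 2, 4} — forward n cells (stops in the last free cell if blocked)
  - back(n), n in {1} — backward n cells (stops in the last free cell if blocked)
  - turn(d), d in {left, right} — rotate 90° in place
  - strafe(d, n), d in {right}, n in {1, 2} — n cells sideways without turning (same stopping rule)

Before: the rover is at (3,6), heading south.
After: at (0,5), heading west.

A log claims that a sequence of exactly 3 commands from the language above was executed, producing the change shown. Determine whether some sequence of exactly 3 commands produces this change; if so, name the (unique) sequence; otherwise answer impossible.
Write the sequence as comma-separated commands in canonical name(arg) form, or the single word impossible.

move(1), turn(right), move(4)

key: cell and facing (now W) both changed — the 3 commands mix motion and turning
initial: at (3,6), heading south
1. move(1) → at (3,5), heading south
2. turn(right) → at (3,5), heading west
3. move(4) → at (0,5), heading west
no rival 3-sequence matches.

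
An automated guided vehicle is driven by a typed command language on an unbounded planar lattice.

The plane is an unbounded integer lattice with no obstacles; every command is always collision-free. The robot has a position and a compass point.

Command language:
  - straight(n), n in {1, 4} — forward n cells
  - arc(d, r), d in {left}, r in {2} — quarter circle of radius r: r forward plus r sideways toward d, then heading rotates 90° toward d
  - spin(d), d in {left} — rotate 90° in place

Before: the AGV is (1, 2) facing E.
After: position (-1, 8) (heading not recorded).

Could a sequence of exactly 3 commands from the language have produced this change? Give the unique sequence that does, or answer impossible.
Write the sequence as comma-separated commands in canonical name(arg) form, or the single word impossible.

key: running arc(left, 2) before spin(left) would end elsewhere — order is forced
start: (1, 2) facing E
step 1 (spin(left)): (1, 2) facing N
step 2 (straight(4)): (1, 6) facing N
step 3 (arc(left, 2)): (-1, 8) facing W
uniquely the one of 64 3-step routes that fits.

spin(left), straight(4), arc(left, 2)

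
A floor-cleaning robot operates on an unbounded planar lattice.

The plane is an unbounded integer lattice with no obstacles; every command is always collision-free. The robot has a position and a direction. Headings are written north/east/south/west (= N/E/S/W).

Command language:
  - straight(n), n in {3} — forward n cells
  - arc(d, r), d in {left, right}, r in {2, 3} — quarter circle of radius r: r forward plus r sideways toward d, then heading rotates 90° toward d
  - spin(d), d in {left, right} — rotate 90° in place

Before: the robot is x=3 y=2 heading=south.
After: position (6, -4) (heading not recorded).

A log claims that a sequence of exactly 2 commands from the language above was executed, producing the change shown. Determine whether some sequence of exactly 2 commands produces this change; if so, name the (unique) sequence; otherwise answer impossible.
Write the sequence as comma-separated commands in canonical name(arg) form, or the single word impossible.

key: running arc(left, 3) before straight(3) would end elsewhere — order is forced
begin: x=3 y=2 heading=south
t=1 straight(3) ⇒ x=3 y=-1 heading=south
t=2 arc(left, 3) ⇒ x=6 y=-4 heading=east
no other 2-command option fits: unique.

straight(3), arc(left, 3)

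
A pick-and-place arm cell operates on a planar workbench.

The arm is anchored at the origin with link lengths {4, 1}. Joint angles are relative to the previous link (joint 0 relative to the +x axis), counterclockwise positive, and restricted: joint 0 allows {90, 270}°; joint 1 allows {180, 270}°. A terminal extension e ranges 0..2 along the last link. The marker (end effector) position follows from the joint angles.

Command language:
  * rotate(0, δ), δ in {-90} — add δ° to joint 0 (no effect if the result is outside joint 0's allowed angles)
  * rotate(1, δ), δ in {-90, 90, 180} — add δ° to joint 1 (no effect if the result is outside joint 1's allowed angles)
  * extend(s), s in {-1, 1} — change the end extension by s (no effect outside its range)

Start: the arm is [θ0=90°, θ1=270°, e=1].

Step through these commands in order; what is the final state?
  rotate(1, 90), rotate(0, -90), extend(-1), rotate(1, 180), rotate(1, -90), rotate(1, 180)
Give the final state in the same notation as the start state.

initial: [θ0=90°, θ1=270°, e=1]
1. rotate(1, 90) → [θ0=90°, θ1=270°, e=1]
2. rotate(0, -90) → [θ0=90°, θ1=270°, e=1]
3. extend(-1) → [θ0=90°, θ1=270°, e=0]
4. rotate(1, 180) → [θ0=90°, θ1=270°, e=0]
5. rotate(1, -90) → [θ0=90°, θ1=180°, e=0]
6. rotate(1, 180) → [θ0=90°, θ1=180°, e=0]

[θ0=90°, θ1=180°, e=0]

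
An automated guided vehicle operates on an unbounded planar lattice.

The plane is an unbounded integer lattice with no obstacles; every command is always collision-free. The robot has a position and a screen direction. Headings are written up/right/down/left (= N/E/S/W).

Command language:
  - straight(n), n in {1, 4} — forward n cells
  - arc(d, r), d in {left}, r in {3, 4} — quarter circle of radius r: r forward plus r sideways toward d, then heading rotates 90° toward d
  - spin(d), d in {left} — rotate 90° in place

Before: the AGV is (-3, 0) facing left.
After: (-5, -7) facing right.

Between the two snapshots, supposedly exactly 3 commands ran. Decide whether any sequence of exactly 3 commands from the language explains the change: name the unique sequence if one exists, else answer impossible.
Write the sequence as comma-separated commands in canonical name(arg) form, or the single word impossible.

straight(1), arc(left, 4), arc(left, 3)

key: order matters: swapping straight(1) and arc(left, 3) lands elsewhere
begin: (-3, 0) facing left
1. straight(1) → (-4, 0) facing left
2. arc(left, 4) → (-8, -4) facing down
3. arc(left, 3) → (-5, -7) facing right
uniquely the one of 125 3-step routes that fits.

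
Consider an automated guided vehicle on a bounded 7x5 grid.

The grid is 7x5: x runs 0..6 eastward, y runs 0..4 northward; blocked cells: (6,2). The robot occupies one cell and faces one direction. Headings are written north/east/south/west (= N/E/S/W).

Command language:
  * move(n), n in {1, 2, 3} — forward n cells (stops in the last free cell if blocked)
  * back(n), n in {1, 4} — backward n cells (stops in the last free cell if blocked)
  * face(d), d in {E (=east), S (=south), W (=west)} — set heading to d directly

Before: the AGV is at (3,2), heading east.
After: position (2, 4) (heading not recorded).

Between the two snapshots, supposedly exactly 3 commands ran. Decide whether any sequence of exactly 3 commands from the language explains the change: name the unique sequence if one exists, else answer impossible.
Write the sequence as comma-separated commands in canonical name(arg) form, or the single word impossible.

key: back(4) runs into the grid edge before its full distance
begin: at (3,2), heading east
1. back(1) → at (2,2), heading east
2. face(S) → at (2,2), heading south
3. back(4) → at (2,4), heading south
all 512 alternatives checked — unique.

back(1), face(S), back(4)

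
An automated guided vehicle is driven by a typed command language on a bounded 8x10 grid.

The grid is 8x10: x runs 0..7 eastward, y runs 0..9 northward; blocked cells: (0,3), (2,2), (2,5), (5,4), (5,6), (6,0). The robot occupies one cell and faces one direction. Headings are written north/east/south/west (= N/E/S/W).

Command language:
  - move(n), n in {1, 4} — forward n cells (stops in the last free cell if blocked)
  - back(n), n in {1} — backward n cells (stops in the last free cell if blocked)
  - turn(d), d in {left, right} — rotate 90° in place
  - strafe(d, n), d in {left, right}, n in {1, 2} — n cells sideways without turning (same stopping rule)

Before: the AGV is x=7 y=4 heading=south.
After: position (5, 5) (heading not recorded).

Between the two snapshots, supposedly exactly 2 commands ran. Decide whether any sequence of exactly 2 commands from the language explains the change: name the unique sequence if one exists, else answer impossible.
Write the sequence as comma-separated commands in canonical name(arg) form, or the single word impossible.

key: order matters: swapping back(1) and strafe(right, 2) lands elsewhere
from: x=7 y=4 heading=south
1. back(1) → x=7 y=5 heading=south
2. strafe(right, 2) → x=5 y=5 heading=south
all 81 alternatives checked — unique.

back(1), strafe(right, 2)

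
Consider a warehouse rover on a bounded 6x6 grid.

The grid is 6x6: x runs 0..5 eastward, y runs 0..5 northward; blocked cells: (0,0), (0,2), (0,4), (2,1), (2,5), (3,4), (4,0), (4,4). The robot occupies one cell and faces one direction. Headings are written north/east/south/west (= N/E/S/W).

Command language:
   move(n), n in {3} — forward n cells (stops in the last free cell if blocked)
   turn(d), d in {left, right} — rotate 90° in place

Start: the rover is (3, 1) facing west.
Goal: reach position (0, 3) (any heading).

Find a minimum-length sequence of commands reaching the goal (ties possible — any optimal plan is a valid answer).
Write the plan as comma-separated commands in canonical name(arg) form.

turn(right), move(3), turn(left), move(3)

from: (3, 1) facing west
step 1 (turn(right)): (3, 1) facing north
step 2 (move(3)): (3, 3) facing north
step 3 (turn(left)): (3, 3) facing west
step 4 (move(3)): (0, 3) facing west
minimal: 4 command(s), checked below 4.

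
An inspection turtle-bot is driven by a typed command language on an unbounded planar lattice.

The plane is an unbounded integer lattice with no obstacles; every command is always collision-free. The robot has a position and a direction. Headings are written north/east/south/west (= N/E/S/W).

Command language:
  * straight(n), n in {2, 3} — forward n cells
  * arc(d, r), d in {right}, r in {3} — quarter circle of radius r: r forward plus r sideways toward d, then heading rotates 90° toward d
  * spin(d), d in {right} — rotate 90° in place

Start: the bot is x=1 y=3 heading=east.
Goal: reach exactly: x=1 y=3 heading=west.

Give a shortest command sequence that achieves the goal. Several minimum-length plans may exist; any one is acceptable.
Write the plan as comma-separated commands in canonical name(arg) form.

spin(right), spin(right)

t0: x=1 y=3 heading=east
step 1 (spin(right)): x=1 y=3 heading=south
step 2 (spin(right)): x=1 y=3 heading=west
shorter routes all fall short; 2 is best.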